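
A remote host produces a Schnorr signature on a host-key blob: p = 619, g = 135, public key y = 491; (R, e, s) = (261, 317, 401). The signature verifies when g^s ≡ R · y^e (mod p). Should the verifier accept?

accept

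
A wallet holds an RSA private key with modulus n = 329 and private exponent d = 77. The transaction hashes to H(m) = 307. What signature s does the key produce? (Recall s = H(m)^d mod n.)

111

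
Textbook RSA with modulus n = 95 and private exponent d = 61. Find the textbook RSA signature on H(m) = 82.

47

(H(m))^2 ≡ 82^2 = 6724 ≡ 74
(H(m))^4 ≡ 74^2 = 5476 ≡ 61
(H(m))^8 ≡ 61^2 = 3721 ≡ 16
(H(m))^16 ≡ 16^2 = 256 ≡ 66
(H(m))^32 ≡ 66^2 = 4356 ≡ 81
61 = 32 + 16 + 8 + 4 + 1, so (H(m))^61 ≡ 81·66·16·61·82 ≡ 47 (mod 95)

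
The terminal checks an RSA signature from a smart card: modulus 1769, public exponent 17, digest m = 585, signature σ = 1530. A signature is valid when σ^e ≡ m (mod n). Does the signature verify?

σ^2 ≡ 1530^2 = 2340900 ≡ 513
σ^4 ≡ 513^2 = 263169 ≡ 1357
σ^8 ≡ 1357^2 = 1841449 ≡ 1689
σ^16 ≡ 1689^2 = 2852721 ≡ 1093
17 = 16 + 1, so σ^17 ≡ 1093·1530 ≡ 585 (mod 1769)
σ^17 mod 1769 = 585 matches m.

verifies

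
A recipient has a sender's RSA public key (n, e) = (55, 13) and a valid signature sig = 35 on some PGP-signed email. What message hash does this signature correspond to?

30

sig^2 ≡ 35^2 = 1225 ≡ 15
sig^4 ≡ 15^2 = 225 ≡ 5
sig^8 ≡ 5^2 = 25
13 = 8 + 4 + 1, so sig^13 ≡ 25·5·35 ≡ 30 (mod 55)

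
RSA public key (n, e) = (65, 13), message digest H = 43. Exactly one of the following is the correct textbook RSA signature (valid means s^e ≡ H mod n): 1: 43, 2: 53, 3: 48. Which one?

1

Candidate 1: Squares mod 65: 43^1≡43, 43^2≡29, 43^4≡61, 43^8≡16; 13 = 8 + 4 + 1, so 43^13 ≡ 16·61·43 ≡ 43 (mod 65)
  → matches H = 43
Candidate 2: Squares mod 65: 53^1≡53, 53^2≡14, 53^4≡1, 53^8≡1; 13 = 8 + 4 + 1, so 53^13 ≡ 1·1·53 ≡ 53 (mod 65)
Candidate 3: Squares mod 65: 48^1≡48, 48^2≡29, 48^4≡61, 48^8≡16; 13 = 8 + 4 + 1, so 48^13 ≡ 16·61·48 ≡ 48 (mod 65)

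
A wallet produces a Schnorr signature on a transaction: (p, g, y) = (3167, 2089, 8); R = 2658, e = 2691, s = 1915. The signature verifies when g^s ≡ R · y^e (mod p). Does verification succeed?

g^s mod p:
2089^2 = 4363921 ≡ 2962
2089^4 ≡ 2962^2 = 8773444 ≡ 854
2089^8 ≡ 854^2 = 729316 ≡ 906
2089^16 ≡ 906^2 = 820836 ≡ 583
2089^32 ≡ 583^2 = 339889 ≡ 1020
2089^64 ≡ 1020^2 = 1040400 ≡ 1624
2089^128 ≡ 1624^2 = 2637376 ≡ 2432
2089^256 ≡ 2432^2 = 5914624 ≡ 1835
2089^512 ≡ 1835^2 = 3367225 ≡ 704
2089^1024 ≡ 704^2 = 495616 ≡ 1564
1915 = 1024 + 512 + 256 + 64 + 32 + 16 + 8 + 2 + 1, so 2089^1915 ≡ 1564·704·1835·1624·1020·583·906·2962·2089 ≡ 3088 (mod 3167)
R · y^e mod p:
8^2 = 64
8^4 ≡ 64^2 = 4096 ≡ 929
8^8 ≡ 929^2 = 863041 ≡ 1617
8^16 ≡ 1617^2 = 2614689 ≡ 1914
8^32 ≡ 1914^2 = 3663396 ≡ 2344
8^64 ≡ 2344^2 = 5494336 ≡ 2758
8^128 ≡ 2758^2 = 7606564 ≡ 2597
8^256 ≡ 2597^2 = 6744409 ≡ 1866
8^512 ≡ 1866^2 = 3481956 ≡ 1423
8^1024 ≡ 1423^2 = 2024929 ≡ 1216
8^2048 ≡ 1216^2 = 1478656 ≡ 2834
2691 = 2048 + 512 + 128 + 2 + 1, so 8^2691 ≡ 2834·1423·2597·64·8 ≡ 3144 (mod 3167)
2658·3144 = 8356752 ≡ 2206 (mod 3167)
3088 ≠ 2206; the check fails.

fails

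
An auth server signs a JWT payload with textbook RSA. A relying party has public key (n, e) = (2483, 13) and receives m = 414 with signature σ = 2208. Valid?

yes

σ^2 ≡ 2208^2 = 4875264 ≡ 1135
σ^4 ≡ 1135^2 = 1288225 ≡ 2031
σ^8 ≡ 2031^2 = 4124961 ≡ 698
13 = 8 + 4 + 1, so σ^13 ≡ 698·2031·2208 ≡ 414 (mod 2483)
Since 414 equals the digest 414, verification succeeds.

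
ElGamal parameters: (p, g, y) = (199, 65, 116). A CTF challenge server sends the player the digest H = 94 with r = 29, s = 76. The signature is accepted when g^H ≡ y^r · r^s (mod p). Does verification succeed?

passes

Left side g^H mod p:
65^2 = 4225 ≡ 46
65^4 ≡ 46^2 = 2116 ≡ 126
65^8 ≡ 126^2 = 15876 ≡ 155
65^16 ≡ 155^2 = 24025 ≡ 145
65^32 ≡ 145^2 = 21025 ≡ 130
65^64 ≡ 130^2 = 16900 ≡ 184
94 = 64 + 16 + 8 + 4 + 2, so 65^94 ≡ 184·145·155·126·46 ≡ 122 (mod 199)
Right side y^r · r^s mod p:
116^2 = 13456 ≡ 123
116^4 ≡ 123^2 = 15129 ≡ 5
116^8 ≡ 5^2 = 25
116^16 ≡ 25^2 = 625 ≡ 28
29 = 16 + 8 + 4 + 1, so 116^29 ≡ 28·25·5·116 ≡ 40 (mod 199)
29^2 = 841 ≡ 45
29^4 ≡ 45^2 = 2025 ≡ 35
29^8 ≡ 35^2 = 1225 ≡ 31
29^16 ≡ 31^2 = 961 ≡ 165
29^32 ≡ 165^2 = 27225 ≡ 161
29^64 ≡ 161^2 = 25921 ≡ 51
76 = 64 + 8 + 4, so 29^76 ≡ 51·31·35 ≡ 13 (mod 199)
40·13 = 520 ≡ 122 (mod 199)
122 ≡ 122 (mod 199), so the signature is genuine.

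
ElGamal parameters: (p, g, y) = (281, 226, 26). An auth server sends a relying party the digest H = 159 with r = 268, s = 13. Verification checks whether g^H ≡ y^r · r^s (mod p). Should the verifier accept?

Left side g^H mod p:
226^2 = 51076 ≡ 215
226^4 ≡ 215^2 = 46225 ≡ 141
226^8 ≡ 141^2 = 19881 ≡ 211
226^16 ≡ 211^2 = 44521 ≡ 123
226^32 ≡ 123^2 = 15129 ≡ 236
226^64 ≡ 236^2 = 55696 ≡ 58
226^128 ≡ 58^2 = 3364 ≡ 273
159 = 128 + 16 + 8 + 4 + 2 + 1, so 226^159 ≡ 273·123·211·141·215·226 ≡ 19 (mod 281)
Right side y^r · r^s mod p:
26^2 = 676 ≡ 114
26^4 ≡ 114^2 = 12996 ≡ 70
26^8 ≡ 70^2 = 4900 ≡ 123
26^16 ≡ 123^2 = 15129 ≡ 236
26^32 ≡ 236^2 = 55696 ≡ 58
26^64 ≡ 58^2 = 3364 ≡ 273
26^128 ≡ 273^2 = 74529 ≡ 64
26^256 ≡ 64^2 = 4096 ≡ 162
268 = 256 + 8 + 4, so 26^268 ≡ 162·123·70 ≡ 217 (mod 281)
268^2 = 71824 ≡ 169
268^4 ≡ 169^2 = 28561 ≡ 180
268^8 ≡ 180^2 = 32400 ≡ 85
13 = 8 + 4 + 1, so 268^13 ≡ 85·180·268 ≡ 48 (mod 281)
217·48 = 10416 ≡ 19 (mod 281)
19 ≡ 19 (mod 281), so the signature is genuine.

accept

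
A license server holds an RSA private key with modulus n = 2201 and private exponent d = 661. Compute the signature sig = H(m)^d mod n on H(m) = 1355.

Squares mod 2201: (H(m))^1≡1355, (H(m))^2≡391, (H(m))^4≡1012, (H(m))^8≡679, (H(m))^16≡1032, (H(m))^32≡1941, (H(m))^64≡1570, (H(m))^128≡1981, (H(m))^256≡2179, (H(m))^512≡484
661 = 512 + 128 + 16 + 4 + 1, so (H(m))^661 ≡ 484·1981·1032·1012·1355 ≡ 146 (mod 2201)

146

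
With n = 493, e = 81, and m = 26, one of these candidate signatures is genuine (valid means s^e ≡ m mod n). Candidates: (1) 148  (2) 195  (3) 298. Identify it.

Candidate 1: Squares mod 493: 148^1≡148, 148^2≡212, 148^4≡81, 148^8≡152, 148^16≡426, 148^32≡52, 148^64≡239; 81 = 64 + 16 + 1, so 148^81 ≡ 239·426·148 ≡ 420 (mod 493)
Candidate 2: Squares mod 493: 195^1≡195, 195^2≡64, 195^4≡152, 195^8≡426, 195^16≡52, 195^32≡239, 195^64≡426; 81 = 64 + 16 + 1, so 195^81 ≡ 426·52·195 ≡ 467 (mod 493)
Candidate 3: Squares mod 493: 298^1≡298, 298^2≡64, 298^4≡152, 298^8≡426, 298^16≡52, 298^32≡239, 298^64≡426; 81 = 64 + 16 + 1, so 298^81 ≡ 426·52·298 ≡ 26 (mod 493)
  → matches m = 26

3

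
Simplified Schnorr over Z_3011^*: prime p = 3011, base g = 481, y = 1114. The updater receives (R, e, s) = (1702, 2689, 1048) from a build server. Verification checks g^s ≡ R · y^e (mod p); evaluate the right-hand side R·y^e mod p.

1114^2 = 1240996 ≡ 464
1114^4 ≡ 464^2 = 215296 ≡ 1515
1114^8 ≡ 1515^2 = 2295225 ≡ 843
1114^16 ≡ 843^2 = 710649 ≡ 53
1114^32 ≡ 53^2 = 2809
1114^64 ≡ 2809^2 = 7890481 ≡ 1661
1114^128 ≡ 1661^2 = 2758921 ≡ 845
1114^256 ≡ 845^2 = 714025 ≡ 418
1114^512 ≡ 418^2 = 174724 ≡ 86
1114^1024 ≡ 86^2 = 7396 ≡ 1374
1114^2048 ≡ 1374^2 = 1887876 ≡ 2990
2689 = 2048 + 512 + 128 + 1, so 1114^2689 ≡ 2990·86·845·1114 ≡ 1741 (mod 3011)
R · y^e ≡ 1702·1741 = 2963182 ≡ 358 (mod 3011)

358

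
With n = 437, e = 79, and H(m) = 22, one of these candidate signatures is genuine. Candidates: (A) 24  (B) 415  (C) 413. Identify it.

C

Candidate A: Squares mod 437: 24^1≡24, 24^2≡139, 24^4≡93, 24^8≡346, 24^16≡415, 24^32≡47, 24^64≡24; 79 = 64 + 8 + 4 + 2 + 1, so 24^79 ≡ 24·346·93·139·24 ≡ 415 (mod 437)
Candidate B: Squares mod 437: 415^1≡415, 415^2≡47, 415^4≡24, 415^8≡139, 415^16≡93, 415^32≡346, 415^64≡415; 79 = 64 + 8 + 4 + 2 + 1, so 415^79 ≡ 415·139·24·47·415 ≡ 93 (mod 437)
Candidate C: Squares mod 437: 413^1≡413, 413^2≡139, 413^4≡93, 413^8≡346, 413^16≡415, 413^32≡47, 413^64≡24; 79 = 64 + 8 + 4 + 2 + 1, so 413^79 ≡ 24·346·93·139·413 ≡ 22 (mod 437)
  → matches H(m) = 22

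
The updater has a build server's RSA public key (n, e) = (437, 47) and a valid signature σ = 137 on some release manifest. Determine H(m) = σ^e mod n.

Squares mod 437: σ^1≡137, σ^2≡415, σ^4≡47, σ^8≡24, σ^16≡139, σ^32≡93
47 = 32 + 8 + 4 + 2 + 1, so σ^47 ≡ 93·24·47·415·137 ≡ 206 (mod 437)

206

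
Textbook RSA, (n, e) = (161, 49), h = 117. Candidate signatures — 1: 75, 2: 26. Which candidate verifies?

1

Candidate 1: 75^49 mod 161 = 117
  → matches h = 117
Candidate 2: 26^49 mod 161 = 82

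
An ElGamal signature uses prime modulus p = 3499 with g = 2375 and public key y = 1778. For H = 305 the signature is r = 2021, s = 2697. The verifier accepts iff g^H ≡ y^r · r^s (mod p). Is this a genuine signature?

Left side g^H mod p:
2375^2 = 5640625 ≡ 237
2375^4 ≡ 237^2 = 56169 ≡ 185
2375^8 ≡ 185^2 = 34225 ≡ 2734
2375^16 ≡ 2734^2 = 7474756 ≡ 892
2375^32 ≡ 892^2 = 795664 ≡ 1391
2375^64 ≡ 1391^2 = 1934881 ≡ 3433
2375^128 ≡ 3433^2 = 11785489 ≡ 857
2375^256 ≡ 857^2 = 734449 ≡ 3158
305 = 256 + 32 + 16 + 1, so 2375^305 ≡ 3158·1391·892·2375 ≡ 668 (mod 3499)
Right side y^r · r^s mod p:
1778^2 = 3161284 ≡ 1687
1778^4 ≡ 1687^2 = 2845969 ≡ 1282
1778^8 ≡ 1282^2 = 1643524 ≡ 2493
1778^16 ≡ 2493^2 = 6215049 ≡ 825
1778^32 ≡ 825^2 = 680625 ≡ 1819
1778^64 ≡ 1819^2 = 3308761 ≡ 2206
1778^128 ≡ 2206^2 = 4866436 ≡ 2826
1778^256 ≡ 2826^2 = 7986276 ≡ 1558
1778^512 ≡ 1558^2 = 2427364 ≡ 2557
1778^1024 ≡ 2557^2 = 6538249 ≡ 2117
2021 = 1024 + 512 + 256 + 128 + 64 + 32 + 4 + 1, so 1778^2021 ≡ 2117·2557·1558·2826·2206·1819·1282·1778 ≡ 1217 (mod 3499)
2021^2 = 4084441 ≡ 1108
2021^4 ≡ 1108^2 = 1227664 ≡ 3014
2021^8 ≡ 3014^2 = 9084196 ≡ 792
2021^16 ≡ 792^2 = 627264 ≡ 943
2021^32 ≡ 943^2 = 889249 ≡ 503
2021^64 ≡ 503^2 = 253009 ≡ 1081
2021^128 ≡ 1081^2 = 1168561 ≡ 3394
2021^256 ≡ 3394^2 = 11519236 ≡ 528
2021^512 ≡ 528^2 = 278784 ≡ 2363
2021^1024 ≡ 2363^2 = 5583769 ≡ 2864
2021^2048 ≡ 2864^2 = 8202496 ≡ 840
2697 = 2048 + 512 + 128 + 8 + 1, so 2021^2697 ≡ 840·2363·3394·792·2021 ≡ 921 (mod 3499)
1217·921 = 1120857 ≡ 1177 (mod 3499)
668 ≠ 1177, so verification fails.

forged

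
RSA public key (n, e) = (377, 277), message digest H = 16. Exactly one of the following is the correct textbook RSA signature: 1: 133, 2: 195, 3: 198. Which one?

3

Candidate 1: Squares mod 377: 133^1≡133, 133^2≡347, 133^4≡146, 133^8≡204, 133^16≡146, 133^32≡204, 133^64≡146, 133^128≡204, 133^256≡146; 277 = 256 + 16 + 4 + 1, so 133^277 ≡ 146·146·146·133 ≡ 133 (mod 377)
Candidate 2: Squares mod 377: 195^1≡195, 195^2≡325, 195^4≡65, 195^8≡78, 195^16≡52, 195^32≡65, 195^64≡78, 195^128≡52, 195^256≡65; 277 = 256 + 16 + 4 + 1, so 195^277 ≡ 65·52·65·195 ≡ 351 (mod 377)
Candidate 3: Squares mod 377: 198^1≡198, 198^2≡373, 198^4≡16, 198^8≡256, 198^16≡315, 198^32≡74, 198^64≡198, 198^128≡373, 198^256≡16; 277 = 256 + 16 + 4 + 1, so 198^277 ≡ 16·315·16·198 ≡ 16 (mod 377)
  → matches H = 16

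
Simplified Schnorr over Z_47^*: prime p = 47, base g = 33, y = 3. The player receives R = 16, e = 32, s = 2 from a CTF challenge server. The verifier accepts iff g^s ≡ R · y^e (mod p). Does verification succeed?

fails

g^s mod p:
Squares mod 47: 33^1≡33, 33^2≡8
33^2 ≡ 8 (mod 47)
R · y^e mod p:
Squares mod 47: 3^1≡3, 3^2≡9, 3^4≡34, 3^8≡28, 3^16≡32, 3^32≡37
3^32 ≡ 37 (mod 47)
16·37 = 592 ≡ 28 (mod 47)
8 ≠ 28; the check fails.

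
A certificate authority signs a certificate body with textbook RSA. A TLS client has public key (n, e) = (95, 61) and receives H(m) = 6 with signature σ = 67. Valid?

σ^2 ≡ 67^2 = 4489 ≡ 24
σ^4 ≡ 24^2 = 576 ≡ 6
σ^8 ≡ 6^2 = 36
σ^16 ≡ 36^2 = 1296 ≡ 61
σ^32 ≡ 61^2 = 3721 ≡ 16
61 = 32 + 16 + 8 + 4 + 1, so σ^61 ≡ 16·61·36·6·67 ≡ 72 (mod 95)
The recovered value 72 does not match the digest 6.

no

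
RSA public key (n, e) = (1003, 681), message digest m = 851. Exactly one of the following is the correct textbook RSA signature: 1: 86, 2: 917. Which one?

1

Candidate 1: 86^681 mod 1003 = 851
  → matches m = 851
Candidate 2: 917^681 mod 1003 = 152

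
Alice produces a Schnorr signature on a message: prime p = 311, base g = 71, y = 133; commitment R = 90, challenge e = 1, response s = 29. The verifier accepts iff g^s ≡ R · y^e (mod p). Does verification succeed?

fails

g^s mod p:
71^2 = 5041 ≡ 65
71^4 ≡ 65^2 = 4225 ≡ 182
71^8 ≡ 182^2 = 33124 ≡ 158
71^16 ≡ 158^2 = 24964 ≡ 84
29 = 16 + 8 + 4 + 1, so 71^29 ≡ 84·158·182·71 ≡ 145 (mod 311)
R · y^e mod p:
133^1 mod 311 = 133
90·133 = 11970 ≡ 152 (mod 311)
145 ≠ 152; the check fails.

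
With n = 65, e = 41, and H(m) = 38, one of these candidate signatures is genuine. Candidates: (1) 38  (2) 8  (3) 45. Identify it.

Candidate 1: Squares mod 65: 38^1≡38, 38^2≡14, 38^4≡1, 38^8≡1, 38^16≡1, 38^32≡1; 41 = 32 + 8 + 1, so 38^41 ≡ 1·1·38 ≡ 38 (mod 65)
  → matches H(m) = 38
Candidate 2: Squares mod 65: 8^1≡8, 8^2≡64, 8^4≡1, 8^8≡1, 8^16≡1, 8^32≡1; 41 = 32 + 8 + 1, so 8^41 ≡ 1·1·8 ≡ 8 (mod 65)
Candidate 3: Squares mod 65: 45^1≡45, 45^2≡10, 45^4≡35, 45^8≡55, 45^16≡35, 45^32≡55; 41 = 32 + 8 + 1, so 45^41 ≡ 55·55·45 ≡ 15 (mod 65)

1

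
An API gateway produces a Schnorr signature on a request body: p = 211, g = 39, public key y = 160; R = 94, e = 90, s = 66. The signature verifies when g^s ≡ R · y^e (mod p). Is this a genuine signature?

forged

g^s mod p:
39^2 = 1521 ≡ 44
39^4 ≡ 44^2 = 1936 ≡ 37
39^8 ≡ 37^2 = 1369 ≡ 103
39^16 ≡ 103^2 = 10609 ≡ 59
39^32 ≡ 59^2 = 3481 ≡ 105
39^64 ≡ 105^2 = 11025 ≡ 53
66 = 64 + 2, so 39^66 ≡ 53·44 ≡ 11 (mod 211)
R · y^e mod p:
160^2 = 25600 ≡ 69
160^4 ≡ 69^2 = 4761 ≡ 119
160^8 ≡ 119^2 = 14161 ≡ 24
160^16 ≡ 24^2 = 576 ≡ 154
160^32 ≡ 154^2 = 23716 ≡ 84
160^64 ≡ 84^2 = 7056 ≡ 93
90 = 64 + 16 + 8 + 2, so 160^90 ≡ 93·154·24·69 ≡ 199 (mod 211)
94·199 = 18706 ≡ 138 (mod 211)
11 ≠ 138; the check fails.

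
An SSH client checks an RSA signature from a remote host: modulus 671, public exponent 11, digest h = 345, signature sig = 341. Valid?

no

Squares mod 671: sig^1≡341, sig^2≡198, sig^4≡286, sig^8≡605
11 = 8 + 2 + 1, so sig^11 ≡ 605·198·341 ≡ 594 (mod 671)
594 ≠ 345, so verification fails.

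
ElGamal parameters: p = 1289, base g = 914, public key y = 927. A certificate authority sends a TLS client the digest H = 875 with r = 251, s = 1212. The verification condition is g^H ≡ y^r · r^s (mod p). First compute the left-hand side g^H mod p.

914^2 = 835396 ≡ 124
914^4 ≡ 124^2 = 15376 ≡ 1197
914^8 ≡ 1197^2 = 1432809 ≡ 730
914^16 ≡ 730^2 = 532900 ≡ 543
914^32 ≡ 543^2 = 294849 ≡ 957
914^64 ≡ 957^2 = 915849 ≡ 659
914^128 ≡ 659^2 = 434281 ≡ 1177
914^256 ≡ 1177^2 = 1385329 ≡ 943
914^512 ≡ 943^2 = 889249 ≡ 1128
875 = 512 + 256 + 64 + 32 + 8 + 2 + 1, so 914^875 ≡ 1128·943·659·957·730·124·914 ≡ 300 (mod 1289)

300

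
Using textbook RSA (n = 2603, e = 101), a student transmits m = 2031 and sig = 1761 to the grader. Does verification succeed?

fails

sig^2 ≡ 1761^2 = 3101121 ≡ 948
sig^4 ≡ 948^2 = 898704 ≡ 669
sig^8 ≡ 669^2 = 447561 ≡ 2448
sig^16 ≡ 2448^2 = 5992704 ≡ 598
sig^32 ≡ 598^2 = 357604 ≡ 993
sig^64 ≡ 993^2 = 986049 ≡ 2115
101 = 64 + 32 + 4 + 1, so sig^101 ≡ 2115·993·669·1761 ≡ 2187 (mod 2603)
The recovered value 2187 does not match the digest 2031.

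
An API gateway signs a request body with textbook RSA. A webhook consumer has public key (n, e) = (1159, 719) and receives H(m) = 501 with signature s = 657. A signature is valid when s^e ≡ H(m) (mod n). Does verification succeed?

s^2 ≡ 657^2 = 431649 ≡ 501
s^4 ≡ 501^2 = 251001 ≡ 657
s^8 ≡ 657^2 = 431649 ≡ 501
s^16 ≡ 501^2 = 251001 ≡ 657
s^32 ≡ 657^2 = 431649 ≡ 501
s^64 ≡ 501^2 = 251001 ≡ 657
s^128 ≡ 657^2 = 431649 ≡ 501
s^256 ≡ 501^2 = 251001 ≡ 657
s^512 ≡ 657^2 = 431649 ≡ 501
719 = 512 + 128 + 64 + 8 + 4 + 2 + 1, so s^719 ≡ 501·501·657·501·657·501·657 ≡ 501 (mod 1159)
Since 501 equals the digest 501, verification succeeds.

passes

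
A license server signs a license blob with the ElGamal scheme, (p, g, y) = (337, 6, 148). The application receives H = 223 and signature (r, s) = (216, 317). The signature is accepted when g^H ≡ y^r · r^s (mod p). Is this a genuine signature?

Left side g^H mod p:
6^2 = 36
6^4 ≡ 36^2 = 1296 ≡ 285
6^8 ≡ 285^2 = 81225 ≡ 8
6^16 ≡ 8^2 = 64
6^32 ≡ 64^2 = 4096 ≡ 52
6^64 ≡ 52^2 = 2704 ≡ 8
6^128 ≡ 8^2 = 64
223 = 128 + 64 + 16 + 8 + 4 + 2 + 1, so 6^223 ≡ 64·8·64·8·285·36·6 ≡ 281 (mod 337)
Right side y^r · r^s mod p:
148^2 = 21904 ≡ 336
148^4 ≡ 336^2 = 112896 ≡ 1
148^8 ≡ 1^2 = 1
148^16 ≡ 1^2 = 1
148^32 ≡ 1^2 = 1
148^64 ≡ 1^2 = 1
148^128 ≡ 1^2 = 1
216 = 128 + 64 + 16 + 8, so 148^216 ≡ 1·1·1·1 ≡ 1 (mod 337)
216^2 = 46656 ≡ 150
216^4 ≡ 150^2 = 22500 ≡ 258
216^8 ≡ 258^2 = 66564 ≡ 175
216^16 ≡ 175^2 = 30625 ≡ 295
216^32 ≡ 295^2 = 87025 ≡ 79
216^64 ≡ 79^2 = 6241 ≡ 175
216^128 ≡ 175^2 = 30625 ≡ 295
216^256 ≡ 295^2 = 87025 ≡ 79
317 = 256 + 32 + 16 + 8 + 4 + 1, so 216^317 ≡ 79·79·295·175·258·216 ≡ 281 (mod 337)
1·281 = 281 ≡ 281 (mod 337)
281 ≡ 281 (mod 337), so the signature is genuine.

genuine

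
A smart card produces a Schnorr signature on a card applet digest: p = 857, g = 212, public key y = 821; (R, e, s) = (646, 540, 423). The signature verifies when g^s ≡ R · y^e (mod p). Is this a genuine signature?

g^s mod p:
212^2 = 44944 ≡ 380
212^4 ≡ 380^2 = 144400 ≡ 424
212^8 ≡ 424^2 = 179776 ≡ 663
212^16 ≡ 663^2 = 439569 ≡ 785
212^32 ≡ 785^2 = 616225 ≡ 42
212^64 ≡ 42^2 = 1764 ≡ 50
212^128 ≡ 50^2 = 2500 ≡ 786
212^256 ≡ 786^2 = 617796 ≡ 756
423 = 256 + 128 + 32 + 4 + 2 + 1, so 212^423 ≡ 756·786·42·424·380·212 ≡ 53 (mod 857)
R · y^e mod p:
821^2 = 674041 ≡ 439
821^4 ≡ 439^2 = 192721 ≡ 753
821^8 ≡ 753^2 = 567009 ≡ 532
821^16 ≡ 532^2 = 283024 ≡ 214
821^32 ≡ 214^2 = 45796 ≡ 375
821^64 ≡ 375^2 = 140625 ≡ 77
821^128 ≡ 77^2 = 5929 ≡ 787
821^256 ≡ 787^2 = 619369 ≡ 615
821^512 ≡ 615^2 = 378225 ≡ 288
540 = 512 + 16 + 8 + 4, so 821^540 ≡ 288·214·532·753 ≡ 280 (mod 857)
646·280 = 180880 ≡ 53 (mod 857)
53 ≡ 53 (mod 857); signature holds.

genuine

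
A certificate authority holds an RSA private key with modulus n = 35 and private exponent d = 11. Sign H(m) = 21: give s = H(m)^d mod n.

(H(m))^11 mod 35 = 21

21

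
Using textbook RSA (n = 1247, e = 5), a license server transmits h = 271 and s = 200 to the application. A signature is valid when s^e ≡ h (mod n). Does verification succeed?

s^5 mod 1247 = 134
s^5 mod 1247 = 134, but h = 271.

fails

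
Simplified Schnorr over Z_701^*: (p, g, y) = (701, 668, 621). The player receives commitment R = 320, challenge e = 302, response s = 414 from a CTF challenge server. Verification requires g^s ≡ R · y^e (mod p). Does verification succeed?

passes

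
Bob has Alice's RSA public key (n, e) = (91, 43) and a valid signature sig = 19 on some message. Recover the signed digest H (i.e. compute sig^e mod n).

Squares mod 91: sig^1≡19, sig^2≡88, sig^4≡9, sig^8≡81, sig^16≡9, sig^32≡81
43 = 32 + 8 + 2 + 1, so sig^43 ≡ 81·81·88·19 ≡ 33 (mod 91)

33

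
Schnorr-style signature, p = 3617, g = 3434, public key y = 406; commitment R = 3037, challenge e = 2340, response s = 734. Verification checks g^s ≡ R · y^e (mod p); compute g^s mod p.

3272

3434^2 = 11792356 ≡ 936
3434^4 ≡ 936^2 = 876096 ≡ 782
3434^8 ≡ 782^2 = 611524 ≡ 251
3434^16 ≡ 251^2 = 63001 ≡ 1512
3434^32 ≡ 1512^2 = 2286144 ≡ 200
3434^64 ≡ 200^2 = 40000 ≡ 213
3434^128 ≡ 213^2 = 45369 ≡ 1965
3434^256 ≡ 1965^2 = 3861225 ≡ 1886
3434^512 ≡ 1886^2 = 3556996 ≡ 1485
734 = 512 + 128 + 64 + 16 + 8 + 4 + 2, so 3434^734 ≡ 1485·1965·213·1512·251·782·936 ≡ 3272 (mod 3617)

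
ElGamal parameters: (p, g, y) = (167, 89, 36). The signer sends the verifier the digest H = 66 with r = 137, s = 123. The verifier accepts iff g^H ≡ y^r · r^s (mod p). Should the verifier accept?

reject

Left side g^H mod p:
Squares mod 167: 89^1≡89, 89^2≡72, 89^4≡7, 89^8≡49, 89^16≡63, 89^32≡128, 89^64≡18
66 = 64 + 2, so 89^66 ≡ 18·72 ≡ 127 (mod 167)
Right side y^r · r^s mod p:
Squares mod 167: 36^1≡36, 36^2≡127, 36^4≡97, 36^8≡57, 36^16≡76, 36^32≡98, 36^64≡85, 36^128≡44
137 = 128 + 8 + 1, so 36^137 ≡ 44·57·36 ≡ 108 (mod 167)
Squares mod 167: 137^1≡137, 137^2≡65, 137^4≡50, 137^8≡162, 137^16≡25, 137^32≡124, 137^64≡12
123 = 64 + 32 + 16 + 8 + 2 + 1, so 137^123 ≡ 12·124·25·162·65·137 ≡ 48 (mod 167)
108·48 = 5184 ≡ 7 (mod 167)
127 ≠ 7, so verification fails.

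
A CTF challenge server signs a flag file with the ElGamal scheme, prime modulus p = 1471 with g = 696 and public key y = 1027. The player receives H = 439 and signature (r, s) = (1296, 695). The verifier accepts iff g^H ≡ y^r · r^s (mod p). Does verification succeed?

passes

Left side g^H mod p:
696^2 = 484416 ≡ 457
696^4 ≡ 457^2 = 208849 ≡ 1438
696^8 ≡ 1438^2 = 2067844 ≡ 1089
696^16 ≡ 1089^2 = 1185921 ≡ 295
696^32 ≡ 295^2 = 87025 ≡ 236
696^64 ≡ 236^2 = 55696 ≡ 1269
696^128 ≡ 1269^2 = 1610361 ≡ 1087
696^256 ≡ 1087^2 = 1181569 ≡ 356
439 = 256 + 128 + 32 + 16 + 4 + 2 + 1, so 696^439 ≡ 356·1087·236·295·1438·457·696 ≡ 576 (mod 1471)
Right side y^r · r^s mod p:
1027^2 = 1054729 ≡ 22
1027^4 ≡ 22^2 = 484
1027^8 ≡ 484^2 = 234256 ≡ 367
1027^16 ≡ 367^2 = 134689 ≡ 828
1027^32 ≡ 828^2 = 685584 ≡ 98
1027^64 ≡ 98^2 = 9604 ≡ 778
1027^128 ≡ 778^2 = 605284 ≡ 703
1027^256 ≡ 703^2 = 494209 ≡ 1424
1027^512 ≡ 1424^2 = 2027776 ≡ 738
1027^1024 ≡ 738^2 = 544644 ≡ 374
1296 = 1024 + 256 + 16, so 1027^1296 ≡ 374·1424·828 ≡ 961 (mod 1471)
1296^2 = 1679616 ≡ 1205
1296^4 ≡ 1205^2 = 1452025 ≡ 148
1296^8 ≡ 148^2 = 21904 ≡ 1310
1296^16 ≡ 1310^2 = 1716100 ≡ 914
1296^32 ≡ 914^2 = 835396 ≡ 1339
1296^64 ≡ 1339^2 = 1792921 ≡ 1243
1296^128 ≡ 1243^2 = 1545049 ≡ 499
1296^256 ≡ 499^2 = 249001 ≡ 402
1296^512 ≡ 402^2 = 161604 ≡ 1265
695 = 512 + 128 + 32 + 16 + 4 + 2 + 1, so 1296^695 ≡ 1265·499·1339·914·148·1205·1296 ≡ 968 (mod 1471)
961·968 = 930248 ≡ 576 (mod 1471)
576 ≡ 576 (mod 1471), so the signature is genuine.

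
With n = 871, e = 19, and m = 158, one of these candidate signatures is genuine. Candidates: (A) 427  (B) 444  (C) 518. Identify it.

A

Candidate A: Squares mod 871: 427^1≡427, 427^2≡290, 427^4≡484, 427^8≡828, 427^16≡107; 19 = 16 + 2 + 1, so 427^19 ≡ 107·290·427 ≡ 158 (mod 871)
  → matches m = 158
Candidate B: Squares mod 871: 444^1≡444, 444^2≡290, 444^4≡484, 444^8≡828, 444^16≡107; 19 = 16 + 2 + 1, so 444^19 ≡ 107·290·444 ≡ 713 (mod 871)
Candidate C: Squares mod 871: 518^1≡518, 518^2≡56, 518^4≡523, 518^8≡35, 518^16≡354; 19 = 16 + 2 + 1, so 518^19 ≡ 354·56·518 ≡ 613 (mod 871)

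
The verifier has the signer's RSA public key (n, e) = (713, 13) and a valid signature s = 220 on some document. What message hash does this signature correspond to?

675

s^2 ≡ 220^2 = 48400 ≡ 629
s^4 ≡ 629^2 = 395641 ≡ 639
s^8 ≡ 639^2 = 408321 ≡ 485
13 = 8 + 4 + 1, so s^13 ≡ 485·639·220 ≡ 675 (mod 713)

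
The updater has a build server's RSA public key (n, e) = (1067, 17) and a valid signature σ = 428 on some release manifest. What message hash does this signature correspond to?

σ^2 ≡ 428^2 = 183184 ≡ 727
σ^4 ≡ 727^2 = 528529 ≡ 364
σ^8 ≡ 364^2 = 132496 ≡ 188
σ^16 ≡ 188^2 = 35344 ≡ 133
17 = 16 + 1, so σ^17 ≡ 133·428 ≡ 373 (mod 1067)

373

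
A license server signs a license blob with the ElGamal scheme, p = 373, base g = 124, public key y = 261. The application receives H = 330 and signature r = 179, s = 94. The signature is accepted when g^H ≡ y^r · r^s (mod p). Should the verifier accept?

reject

Left side g^H mod p:
124^2 = 15376 ≡ 83
124^4 ≡ 83^2 = 6889 ≡ 175
124^8 ≡ 175^2 = 30625 ≡ 39
124^16 ≡ 39^2 = 1521 ≡ 29
124^32 ≡ 29^2 = 841 ≡ 95
124^64 ≡ 95^2 = 9025 ≡ 73
124^128 ≡ 73^2 = 5329 ≡ 107
124^256 ≡ 107^2 = 11449 ≡ 259
330 = 256 + 64 + 8 + 2, so 124^330 ≡ 259·73·39·83 ≡ 119 (mod 373)
Right side y^r · r^s mod p:
261^2 = 68121 ≡ 235
261^4 ≡ 235^2 = 55225 ≡ 21
261^8 ≡ 21^2 = 441 ≡ 68
261^16 ≡ 68^2 = 4624 ≡ 148
261^32 ≡ 148^2 = 21904 ≡ 270
261^64 ≡ 270^2 = 72900 ≡ 165
261^128 ≡ 165^2 = 27225 ≡ 369
179 = 128 + 32 + 16 + 2 + 1, so 261^179 ≡ 369·270·148·235·261 ≡ 130 (mod 373)
179^2 = 32041 ≡ 336
179^4 ≡ 336^2 = 112896 ≡ 250
179^8 ≡ 250^2 = 62500 ≡ 209
179^16 ≡ 209^2 = 43681 ≡ 40
179^32 ≡ 40^2 = 1600 ≡ 108
179^64 ≡ 108^2 = 11664 ≡ 101
94 = 64 + 16 + 8 + 4 + 2, so 179^94 ≡ 101·40·209·250·336 ≡ 179 (mod 373)
130·179 = 23270 ≡ 144 (mod 373)
119 ≠ 144, so verification fails.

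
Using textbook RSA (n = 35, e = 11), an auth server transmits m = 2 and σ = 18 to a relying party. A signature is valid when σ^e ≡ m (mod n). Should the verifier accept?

accept

σ^2 ≡ 18^2 = 324 ≡ 9
σ^4 ≡ 9^2 = 81 ≡ 11
σ^8 ≡ 11^2 = 121 ≡ 16
11 = 8 + 2 + 1, so σ^11 ≡ 16·9·18 ≡ 2 (mod 35)
σ^11 mod 35 = 2 matches m.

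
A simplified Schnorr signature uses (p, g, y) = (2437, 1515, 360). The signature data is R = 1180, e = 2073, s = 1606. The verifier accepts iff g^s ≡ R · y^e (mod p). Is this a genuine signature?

forged

g^s mod p:
1515^2 = 2295225 ≡ 2008
1515^4 ≡ 2008^2 = 4032064 ≡ 1266
1515^8 ≡ 1266^2 = 1602756 ≡ 1647
1515^16 ≡ 1647^2 = 2712609 ≡ 228
1515^32 ≡ 228^2 = 51984 ≡ 807
1515^64 ≡ 807^2 = 651249 ≡ 570
1515^128 ≡ 570^2 = 324900 ≡ 779
1515^256 ≡ 779^2 = 606841 ≡ 28
1515^512 ≡ 28^2 = 784
1515^1024 ≡ 784^2 = 614656 ≡ 532
1606 = 1024 + 512 + 64 + 4 + 2, so 1515^1606 ≡ 532·784·570·1266·2008 ≡ 2092 (mod 2437)
R · y^e mod p:
360^2 = 129600 ≡ 439
360^4 ≡ 439^2 = 192721 ≡ 198
360^8 ≡ 198^2 = 39204 ≡ 212
360^16 ≡ 212^2 = 44944 ≡ 1078
360^32 ≡ 1078^2 = 1162084 ≡ 2072
360^64 ≡ 2072^2 = 4293184 ≡ 1627
360^128 ≡ 1627^2 = 2647129 ≡ 547
360^256 ≡ 547^2 = 299209 ≡ 1895
360^512 ≡ 1895^2 = 3591025 ≡ 1324
360^1024 ≡ 1324^2 = 1752976 ≡ 773
360^2048 ≡ 773^2 = 597529 ≡ 464
2073 = 2048 + 16 + 8 + 1, so 360^2073 ≡ 464·1078·212·360 ≡ 1307 (mod 2437)
1180·1307 = 1542260 ≡ 2076 (mod 2437)
2092 ≠ 2076; the check fails.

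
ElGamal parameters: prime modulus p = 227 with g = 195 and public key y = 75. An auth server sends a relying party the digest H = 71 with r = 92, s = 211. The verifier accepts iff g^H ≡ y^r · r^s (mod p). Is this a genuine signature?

Left side g^H mod p:
195^2 = 38025 ≡ 116
195^4 ≡ 116^2 = 13456 ≡ 63
195^8 ≡ 63^2 = 3969 ≡ 110
195^16 ≡ 110^2 = 12100 ≡ 69
195^32 ≡ 69^2 = 4761 ≡ 221
195^64 ≡ 221^2 = 48841 ≡ 36
71 = 64 + 4 + 2 + 1, so 195^71 ≡ 36·63·116·195 ≡ 160 (mod 227)
Right side y^r · r^s mod p:
75^2 = 5625 ≡ 177
75^4 ≡ 177^2 = 31329 ≡ 3
75^8 ≡ 3^2 = 9
75^16 ≡ 9^2 = 81
75^32 ≡ 81^2 = 6561 ≡ 205
75^64 ≡ 205^2 = 42025 ≡ 30
92 = 64 + 16 + 8 + 4, so 75^92 ≡ 30·81·9·3 ≡ 7 (mod 227)
92^2 = 8464 ≡ 65
92^4 ≡ 65^2 = 4225 ≡ 139
92^8 ≡ 139^2 = 19321 ≡ 26
92^16 ≡ 26^2 = 676 ≡ 222
92^32 ≡ 222^2 = 49284 ≡ 25
92^64 ≡ 25^2 = 625 ≡ 171
92^128 ≡ 171^2 = 29241 ≡ 185
211 = 128 + 64 + 16 + 2 + 1, so 92^211 ≡ 185·171·222·65·92 ≡ 27 (mod 227)
7·27 = 189 ≡ 189 (mod 227)
160 ≠ 189, so verification fails.

forged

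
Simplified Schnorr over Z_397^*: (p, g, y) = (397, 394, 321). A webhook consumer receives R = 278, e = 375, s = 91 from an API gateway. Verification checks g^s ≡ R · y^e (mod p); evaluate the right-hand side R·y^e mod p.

321^2 = 103041 ≡ 218
321^4 ≡ 218^2 = 47524 ≡ 281
321^8 ≡ 281^2 = 78961 ≡ 355
321^16 ≡ 355^2 = 126025 ≡ 176
321^32 ≡ 176^2 = 30976 ≡ 10
321^64 ≡ 10^2 = 100
321^128 ≡ 100^2 = 10000 ≡ 75
321^256 ≡ 75^2 = 5625 ≡ 67
375 = 256 + 64 + 32 + 16 + 4 + 2 + 1, so 321^375 ≡ 67·100·10·176·281·218·321 ≡ 190 (mod 397)
R · y^e ≡ 278·190 = 52820 ≡ 19 (mod 397)

19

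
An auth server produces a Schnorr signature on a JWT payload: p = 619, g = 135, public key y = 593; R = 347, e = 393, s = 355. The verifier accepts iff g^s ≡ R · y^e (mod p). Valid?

g^s mod p:
135^2 = 18225 ≡ 274
135^4 ≡ 274^2 = 75076 ≡ 177
135^8 ≡ 177^2 = 31329 ≡ 379
135^16 ≡ 379^2 = 143641 ≡ 33
135^32 ≡ 33^2 = 1089 ≡ 470
135^64 ≡ 470^2 = 220900 ≡ 536
135^128 ≡ 536^2 = 287296 ≡ 80
135^256 ≡ 80^2 = 6400 ≡ 210
355 = 256 + 64 + 32 + 2 + 1, so 135^355 ≡ 210·536·470·274·135 ≡ 341 (mod 619)
R · y^e mod p:
593^2 = 351649 ≡ 57
593^4 ≡ 57^2 = 3249 ≡ 154
593^8 ≡ 154^2 = 23716 ≡ 194
593^16 ≡ 194^2 = 37636 ≡ 496
593^32 ≡ 496^2 = 246016 ≡ 273
593^64 ≡ 273^2 = 74529 ≡ 249
593^128 ≡ 249^2 = 62001 ≡ 101
593^256 ≡ 101^2 = 10201 ≡ 297
393 = 256 + 128 + 8 + 1, so 593^393 ≡ 297·101·194·593 ≡ 397 (mod 619)
347·397 = 137759 ≡ 341 (mod 619)
341 ≡ 341 (mod 619); signature holds.

yes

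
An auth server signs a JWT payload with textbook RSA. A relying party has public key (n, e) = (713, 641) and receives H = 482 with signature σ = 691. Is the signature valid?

invalid

σ^641 mod 713 = 231
The recovered value 231 does not match the digest 482.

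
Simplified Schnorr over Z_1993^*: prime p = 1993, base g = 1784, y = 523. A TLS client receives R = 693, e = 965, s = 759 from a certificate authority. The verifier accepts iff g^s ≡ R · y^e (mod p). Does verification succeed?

passes

g^s mod p:
1784^2 = 3182656 ≡ 1828
1784^4 ≡ 1828^2 = 3341584 ≡ 1316
1784^8 ≡ 1316^2 = 1731856 ≡ 1932
1784^16 ≡ 1932^2 = 3732624 ≡ 1728
1784^32 ≡ 1728^2 = 2985984 ≡ 470
1784^64 ≡ 470^2 = 220900 ≡ 1670
1784^128 ≡ 1670^2 = 2788900 ≡ 693
1784^256 ≡ 693^2 = 480249 ≡ 1929
1784^512 ≡ 1929^2 = 3721041 ≡ 110
759 = 512 + 128 + 64 + 32 + 16 + 4 + 2 + 1, so 1784^759 ≡ 110·693·1670·470·1728·1316·1828·1784 ≡ 364 (mod 1993)
R · y^e mod p:
523^2 = 273529 ≡ 488
523^4 ≡ 488^2 = 238144 ≡ 977
523^8 ≡ 977^2 = 954529 ≡ 1875
523^16 ≡ 1875^2 = 3515625 ≡ 1966
523^32 ≡ 1966^2 = 3865156 ≡ 729
523^64 ≡ 729^2 = 531441 ≡ 1303
523^128 ≡ 1303^2 = 1697809 ≡ 1766
523^256 ≡ 1766^2 = 3118756 ≡ 1704
523^512 ≡ 1704^2 = 2903616 ≡ 1808
965 = 512 + 256 + 128 + 64 + 4 + 1, so 523^965 ≡ 1808·1704·1766·1303·977·523 ≡ 1913 (mod 1993)
693·1913 = 1325709 ≡ 364 (mod 1993)
364 ≡ 364 (mod 1993); signature holds.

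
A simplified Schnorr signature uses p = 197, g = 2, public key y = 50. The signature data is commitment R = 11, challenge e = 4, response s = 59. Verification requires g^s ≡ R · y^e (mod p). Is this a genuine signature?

g^s mod p:
2^2 = 4
2^4 ≡ 4^2 = 16
2^8 ≡ 16^2 = 256 ≡ 59
2^16 ≡ 59^2 = 3481 ≡ 132
2^32 ≡ 132^2 = 17424 ≡ 88
59 = 32 + 16 + 8 + 2 + 1, so 2^59 ≡ 88·132·59·4·2 ≡ 45 (mod 197)
R · y^e mod p:
50^2 = 2500 ≡ 136
50^4 ≡ 136^2 = 18496 ≡ 175
11·175 = 1925 ≡ 152 (mod 197)
45 ≠ 152; the check fails.

forged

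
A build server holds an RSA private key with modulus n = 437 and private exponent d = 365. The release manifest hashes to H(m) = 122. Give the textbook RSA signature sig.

(H(m))^2 ≡ 122^2 = 14884 ≡ 26
(H(m))^4 ≡ 26^2 = 676 ≡ 239
(H(m))^8 ≡ 239^2 = 57121 ≡ 311
(H(m))^16 ≡ 311^2 = 96721 ≡ 144
(H(m))^32 ≡ 144^2 = 20736 ≡ 197
(H(m))^64 ≡ 197^2 = 38809 ≡ 353
(H(m))^128 ≡ 353^2 = 124609 ≡ 64
(H(m))^256 ≡ 64^2 = 4096 ≡ 163
365 = 256 + 64 + 32 + 8 + 4 + 1, so (H(m))^365 ≡ 163·353·197·311·239·122 ≡ 411 (mod 437)

411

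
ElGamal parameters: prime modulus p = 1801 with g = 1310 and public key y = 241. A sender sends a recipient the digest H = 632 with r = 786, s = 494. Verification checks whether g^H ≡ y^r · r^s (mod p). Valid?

Left side g^H mod p:
Squares mod 1801: 1310^1≡1310, 1310^2≡1548, 1310^4≡974, 1310^8≡1350, 1310^16≡1689, 1310^32≡1738, 1310^64≡367, 1310^128≡1415, 1310^256≡1314, 1310^512≡1238
632 = 512 + 64 + 32 + 16 + 8, so 1310^632 ≡ 1238·367·1738·1689·1350 ≡ 804 (mod 1801)
Right side y^r · r^s mod p:
Squares mod 1801: 241^1≡241, 241^2≡449, 241^4≡1690, 241^8≡1515, 241^16≡751, 241^32≡288, 241^64≡98, 241^128≡599, 241^256≡402, 241^512≡1315
786 = 512 + 256 + 16 + 2, so 241^786 ≡ 1315·402·751·449 ≡ 630 (mod 1801)
Squares mod 1801: 786^1≡786, 786^2≡53, 786^4≡1008, 786^8≡300, 786^16≡1751, 786^32≡699, 786^64≡530, 786^128≡1745, 786^256≡1335
494 = 256 + 128 + 64 + 32 + 8 + 4 + 2, so 786^494 ≡ 1335·1745·530·699·300·1008·53 ≡ 160 (mod 1801)
630·160 = 100800 ≡ 1745 (mod 1801)
804 ≠ 1745, so verification fails.

no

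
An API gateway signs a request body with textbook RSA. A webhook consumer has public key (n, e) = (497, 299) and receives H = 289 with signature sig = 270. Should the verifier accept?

accept

sig^299 mod 497 = 289
289 = H, so the signature checks out.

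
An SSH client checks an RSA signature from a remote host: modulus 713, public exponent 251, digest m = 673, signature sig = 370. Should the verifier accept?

reject

sig^2 ≡ 370^2 = 136900 ≡ 4
sig^4 ≡ 4^2 = 16
sig^8 ≡ 16^2 = 256
sig^16 ≡ 256^2 = 65536 ≡ 653
sig^32 ≡ 653^2 = 426409 ≡ 35
sig^64 ≡ 35^2 = 1225 ≡ 512
sig^128 ≡ 512^2 = 262144 ≡ 473
251 = 128 + 64 + 32 + 16 + 8 + 2 + 1, so sig^251 ≡ 473·512·35·653·256·4·370 ≡ 29 (mod 713)
The recovered value 29 does not match the digest 673.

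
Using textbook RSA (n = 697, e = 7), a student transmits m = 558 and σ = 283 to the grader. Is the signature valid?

σ^7 mod 697 = 139
σ^7 mod 697 = 139, but m = 558.

invalid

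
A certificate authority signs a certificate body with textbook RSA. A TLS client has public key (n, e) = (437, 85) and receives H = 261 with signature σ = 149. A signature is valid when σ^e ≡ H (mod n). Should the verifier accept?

reject

σ^2 ≡ 149^2 = 22201 ≡ 351
σ^4 ≡ 351^2 = 123201 ≡ 404
σ^8 ≡ 404^2 = 163216 ≡ 215
σ^16 ≡ 215^2 = 46225 ≡ 340
σ^32 ≡ 340^2 = 115600 ≡ 232
σ^64 ≡ 232^2 = 53824 ≡ 73
85 = 64 + 16 + 4 + 1, so σ^85 ≡ 73·340·404·149 ≡ 176 (mod 437)
The recovered value 176 does not match the digest 261.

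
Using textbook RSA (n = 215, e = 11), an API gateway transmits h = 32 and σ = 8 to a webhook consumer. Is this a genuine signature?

σ^11 mod 215 = 32
32 = h, so the signature checks out.

genuine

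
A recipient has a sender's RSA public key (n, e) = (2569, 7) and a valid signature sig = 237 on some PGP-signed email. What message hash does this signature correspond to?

sig^2 ≡ 237^2 = 56169 ≡ 2220
sig^4 ≡ 2220^2 = 4928400 ≡ 1058
7 = 4 + 2 + 1, so sig^7 ≡ 1058·2220·237 ≡ 62 (mod 2569)

62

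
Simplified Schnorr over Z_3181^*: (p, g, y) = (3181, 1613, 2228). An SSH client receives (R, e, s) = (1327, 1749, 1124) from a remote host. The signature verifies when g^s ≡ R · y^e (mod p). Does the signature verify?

g^s mod p:
Squares mod 3181: 1613^1≡1613, 1613^2≡2892, 1613^4≡815, 1613^8≡2577, 1613^16≡2182, 1613^32≡2348, 1613^64≡431, 1613^128≡1263, 1613^256≡1488, 1613^512≡168, 1613^1024≡2776
1124 = 1024 + 64 + 32 + 4, so 1613^1124 ≡ 2776·431·2348·815 ≡ 789 (mod 3181)
R · y^e mod p:
Squares mod 3181: 2228^1≡2228, 2228^2≡1624, 2228^4≡327, 2228^8≡1956, 2228^16≡2374, 2228^32≡2325, 2228^64≡1106, 2228^128≡1732, 2228^256≡141, 2228^512≡795, 2228^1024≡2187
1749 = 1024 + 512 + 128 + 64 + 16 + 4 + 1, so 2228^1749 ≡ 2187·795·1732·1106·2374·327·2228 ≡ 1168 (mod 3181)
1327·1168 = 1549936 ≡ 789 (mod 3181)
789 ≡ 789 (mod 3181); signature holds.

verifies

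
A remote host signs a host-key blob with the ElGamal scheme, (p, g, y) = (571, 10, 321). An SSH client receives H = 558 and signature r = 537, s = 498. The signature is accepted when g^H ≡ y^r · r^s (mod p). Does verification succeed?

passes

Left side g^H mod p:
Squares mod 571: 10^1≡10, 10^2≡100, 10^4≡293, 10^8≡199, 10^16≡202, 10^32≡263, 10^64≡78, 10^128≡374, 10^256≡552, 10^512≡361
558 = 512 + 32 + 8 + 4 + 2, so 10^558 ≡ 361·263·199·293·100 ≡ 123 (mod 571)
Right side y^r · r^s mod p:
Squares mod 571: 321^1≡321, 321^2≡261, 321^4≡172, 321^8≡463, 321^16≡244, 321^32≡152, 321^64≡264, 321^128≡34, 321^256≡14, 321^512≡196
537 = 512 + 16 + 8 + 1, so 321^537 ≡ 196·244·463·321 ≡ 20 (mod 571)
Squares mod 571: 537^1≡537, 537^2≡14, 537^4≡196, 537^8≡159, 537^16≡157, 537^32≡96, 537^64≡80, 537^128≡119, 537^256≡457
498 = 256 + 128 + 64 + 32 + 16 + 2, so 537^498 ≡ 457·119·80·96·157·14 ≡ 206 (mod 571)
20·206 = 4120 ≡ 123 (mod 571)
123 ≡ 123 (mod 571), so the signature is genuine.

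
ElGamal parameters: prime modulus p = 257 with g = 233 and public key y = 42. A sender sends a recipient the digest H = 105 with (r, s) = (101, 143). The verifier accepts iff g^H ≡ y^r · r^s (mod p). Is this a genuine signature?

forged

Left side g^H mod p:
Squares mod 257: 233^1≡233, 233^2≡62, 233^4≡246, 233^8≡121, 233^16≡249, 233^32≡64, 233^64≡241
105 = 64 + 32 + 8 + 1, so 233^105 ≡ 241·64·121·233 ≡ 206 (mod 257)
Right side y^r · r^s mod p:
Squares mod 257: 42^1≡42, 42^2≡222, 42^4≡197, 42^8≡2, 42^16≡4, 42^32≡16, 42^64≡256
101 = 64 + 32 + 4 + 1, so 42^101 ≡ 256·16·197·42 ≡ 228 (mod 257)
Squares mod 257: 101^1≡101, 101^2≡178, 101^4≡73, 101^8≡189, 101^16≡255, 101^32≡4, 101^64≡16, 101^128≡256
143 = 128 + 8 + 4 + 2 + 1, so 101^143 ≡ 256·189·73·178·101 ≡ 56 (mod 257)
228·56 = 12768 ≡ 175 (mod 257)
206 ≠ 175, so verification fails.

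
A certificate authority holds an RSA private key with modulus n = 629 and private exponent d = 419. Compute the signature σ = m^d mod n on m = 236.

230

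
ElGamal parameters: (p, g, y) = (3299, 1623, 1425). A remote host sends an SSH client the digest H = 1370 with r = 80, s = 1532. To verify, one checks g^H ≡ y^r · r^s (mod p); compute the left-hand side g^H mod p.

1088

1623^2 = 2634129 ≡ 1527
1623^4 ≡ 1527^2 = 2331729 ≡ 2635
1623^8 ≡ 2635^2 = 6943225 ≡ 2129
1623^16 ≡ 2129^2 = 4532641 ≡ 3114
1623^32 ≡ 3114^2 = 9696996 ≡ 1235
1623^64 ≡ 1235^2 = 1525225 ≡ 1087
1623^128 ≡ 1087^2 = 1181569 ≡ 527
1623^256 ≡ 527^2 = 277729 ≡ 613
1623^512 ≡ 613^2 = 375769 ≡ 2982
1623^1024 ≡ 2982^2 = 8892324 ≡ 1519
1370 = 1024 + 256 + 64 + 16 + 8 + 2, so 1623^1370 ≡ 1519·613·1087·3114·2129·1527 ≡ 1088 (mod 3299)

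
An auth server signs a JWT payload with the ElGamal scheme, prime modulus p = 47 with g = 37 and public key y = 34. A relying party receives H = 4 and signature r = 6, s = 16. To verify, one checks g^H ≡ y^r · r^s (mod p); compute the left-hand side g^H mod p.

37^2 = 1369 ≡ 6
37^4 ≡ 6^2 = 36

36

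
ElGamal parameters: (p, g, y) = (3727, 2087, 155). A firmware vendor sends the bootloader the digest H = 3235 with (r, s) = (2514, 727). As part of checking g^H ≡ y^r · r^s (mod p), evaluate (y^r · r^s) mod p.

Squares mod 3727: 155^1≡155, 155^2≡1663, 155^4≡135, 155^8≡3317, 155^16≡385, 155^32≡2872, 155^64≡533, 155^128≡837, 155^256≡3620, 155^512≡268, 155^1024≡1011, 155^2048≡923
2514 = 2048 + 256 + 128 + 64 + 16 + 2, so 155^2514 ≡ 923·3620·837·533·385·1663 ≡ 1891 (mod 3727)
Squares mod 3727: 2514^1≡2514, 2514^2≡2931, 2514^4≡26, 2514^8≡676, 2514^16≡2282, 2514^32≡905, 2514^64≡2812, 2514^128≡2377, 2514^256≡3724, 2514^512≡9
727 = 512 + 128 + 64 + 16 + 4 + 2 + 1, so 2514^727 ≡ 9·2377·2812·2282·26·2931·2514 ≡ 2325 (mod 3727)
y^r · r^s ≡ 1891·2325 = 4396575 ≡ 2442 (mod 3727)

2442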